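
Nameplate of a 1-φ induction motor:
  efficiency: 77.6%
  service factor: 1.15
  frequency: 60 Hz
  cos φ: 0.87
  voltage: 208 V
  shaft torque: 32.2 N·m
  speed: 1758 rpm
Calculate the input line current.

ω = 2π×1758/60 = 184.1 rad/s; P_out = τω = 32.2 × 184.1 = 5928 W
P_in = P_out / η = 5928 / 0.776 = 7639 W
I = P_in / (V·cosφ) = 7639 / (208 × 0.87) = 42.2 A

42.2 A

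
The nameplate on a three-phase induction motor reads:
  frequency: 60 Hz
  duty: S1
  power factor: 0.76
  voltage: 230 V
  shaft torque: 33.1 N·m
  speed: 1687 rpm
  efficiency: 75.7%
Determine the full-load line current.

ω = 2π×1687/60 = 176.7 rad/s; P_out = τω = 33.1 × 176.7 = 5849 W
P_in = P_out / η = 5849 / 0.757 = 7727 W
I_L = P_in / (√3·V_L·cosφ) = 7727 / (1.732 × 230 × 0.76) = 25.5 A

25.5 A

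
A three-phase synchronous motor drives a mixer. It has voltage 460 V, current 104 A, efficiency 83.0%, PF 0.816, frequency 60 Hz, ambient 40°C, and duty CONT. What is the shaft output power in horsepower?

75.2 HP

P_in = √3·V·I·cosφ = 1.732 × 460 × 104 × 0.816 = 67613 W
P_out = η·P_in = 0.83 × 67613 = 56119 W
= 56119/746 = 75.2 HP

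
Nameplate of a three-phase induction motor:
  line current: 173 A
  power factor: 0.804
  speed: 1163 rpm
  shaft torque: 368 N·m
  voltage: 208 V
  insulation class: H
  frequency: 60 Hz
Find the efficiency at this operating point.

ω = 2π × 1163/60 = 121.8 rad/s; P_out = τω = 368 × 121.8 = 44822 W
P_in = √3·V_L·I_L·cosφ = 1.732 × 208 × 173 × 0.804 = 50109 W
η = P_out / P_in = 44822 / 50109 = 0.894 = 89.4%

89.4 %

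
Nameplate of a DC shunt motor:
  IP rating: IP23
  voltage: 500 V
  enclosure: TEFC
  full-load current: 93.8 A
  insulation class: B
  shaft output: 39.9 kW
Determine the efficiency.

P_out = 39.9 kW = 39900 W
P_in = V·I = 500 × 93.8 = 46900 W
η = P_out / P_in = 39900 / 46900 = 0.851 = 85.1%

85.1 %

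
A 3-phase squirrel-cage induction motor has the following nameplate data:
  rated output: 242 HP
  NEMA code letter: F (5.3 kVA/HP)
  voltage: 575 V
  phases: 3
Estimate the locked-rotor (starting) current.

1290 A

S_LR = 5.3 × 242 = 1282.6 kVA
I_LR = S_LR/(√3·V_L) = 1282600/(1.732×575) = 1290 A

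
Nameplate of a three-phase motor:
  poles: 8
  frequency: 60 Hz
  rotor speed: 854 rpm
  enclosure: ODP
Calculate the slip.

5.1 %

n_s = 120f/p = 120×60/8 = 900 rpm
s = (n_s − n)/n_s = (900 − 854)/900 = 0.0511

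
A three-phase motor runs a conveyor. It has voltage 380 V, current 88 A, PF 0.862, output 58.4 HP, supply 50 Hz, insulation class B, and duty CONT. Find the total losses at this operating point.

P_in = √3·V·I·cosφ = 1.732×380×88×0.862 = 49925 W
P_out = 58.4×746 = 43566 W
Losses = P_in − P_out = 49925 − 43566 = 6359 W

6.36 kW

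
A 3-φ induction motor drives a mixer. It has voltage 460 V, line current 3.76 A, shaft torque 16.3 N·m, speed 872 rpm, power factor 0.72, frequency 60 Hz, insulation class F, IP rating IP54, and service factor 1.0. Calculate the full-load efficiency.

ω = 2π × 872/60 = 91.32 rad/s; P_out = τω = 16.3 × 91.32 = 1489 W
P_in = √3·V_L·I_L·cosφ = 1.732 × 460 × 3.76 × 0.72 = 2157 W
η = P_out / P_in = 1489 / 2157 = 0.690 = 69.0%

69.0 %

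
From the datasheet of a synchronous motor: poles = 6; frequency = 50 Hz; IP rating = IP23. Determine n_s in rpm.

1000 rpm

n_s = 120f/p = 120×50/6 = 1000 rpm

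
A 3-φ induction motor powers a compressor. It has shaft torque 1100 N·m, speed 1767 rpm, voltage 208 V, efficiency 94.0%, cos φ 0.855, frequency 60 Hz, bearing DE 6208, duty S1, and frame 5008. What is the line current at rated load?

703 A

ω = 2π×1767/60 = 185 rad/s; P_out = τω = 1100 × 185 = 203500 W
P_in = P_out / η = 203500 / 0.940 = 216489 W
I_L = P_in / (√3·V_L·cosφ) = 216489 / (1.732 × 208 × 0.855) = 703 A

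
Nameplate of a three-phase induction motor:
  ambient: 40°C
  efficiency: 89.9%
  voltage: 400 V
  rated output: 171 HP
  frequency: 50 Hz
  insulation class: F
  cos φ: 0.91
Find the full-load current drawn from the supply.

225 A

P_out = 171 × 746 = 127566 W
P_in = P_out / η = 127566 / 0.899 = 141898 W
I_L = P_in / (√3·V_L·cosφ) = 141898 / (1.732 × 400 × 0.91) = 225 A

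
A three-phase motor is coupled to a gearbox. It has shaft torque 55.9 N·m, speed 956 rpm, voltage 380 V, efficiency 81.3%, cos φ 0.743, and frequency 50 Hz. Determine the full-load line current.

ω = 2π×956/60 = 100.1 rad/s; P_out = τω = 55.9 × 100.1 = 5596 W
P_in = P_out / η = 5596 / 0.813 = 6883 W
I_L = P_in / (√3·V_L·cosφ) = 6883 / (1.732 × 380 × 0.743) = 14.1 A

14.1 A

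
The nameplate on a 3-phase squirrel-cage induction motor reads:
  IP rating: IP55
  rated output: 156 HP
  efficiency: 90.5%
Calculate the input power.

P_out = 156 × 746 = 116376 W
P_in = P_out/η = 116376/0.905 = 128592 W = 129 kW

129 kW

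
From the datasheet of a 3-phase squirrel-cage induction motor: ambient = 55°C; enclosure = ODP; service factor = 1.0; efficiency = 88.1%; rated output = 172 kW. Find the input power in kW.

P_out = 172000 W
P_in = P_out/η = 172000/0.881 = 195233 W = 195 kW

195 kW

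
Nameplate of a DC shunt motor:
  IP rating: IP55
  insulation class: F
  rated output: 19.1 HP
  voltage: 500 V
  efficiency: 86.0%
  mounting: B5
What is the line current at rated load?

33.1 A

P_out = 19.1 × 746 = 14249 W
P_in = P_out / η = 14249 / 0.860 = 16569 W
I = P_in / V = 16569 / 500 = 33.1 A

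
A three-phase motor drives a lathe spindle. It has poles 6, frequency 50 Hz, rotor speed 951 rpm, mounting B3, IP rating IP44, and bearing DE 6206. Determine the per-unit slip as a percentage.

n_s = 120f/p = 120×50/6 = 1000 rpm
s = (n_s − n)/n_s = (1000 − 951)/1000 = 0.0490

4.90 %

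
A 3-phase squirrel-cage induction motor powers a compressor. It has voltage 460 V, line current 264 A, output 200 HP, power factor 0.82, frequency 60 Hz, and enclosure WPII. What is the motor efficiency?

86.5 %

P_out = 200 × 746 = 149200 W
P_in = √3·V_L·I_L·cosφ = 1.732 × 460 × 264 × 0.82 = 172474 W
η = P_out / P_in = 149200 / 172474 = 0.865 = 86.5%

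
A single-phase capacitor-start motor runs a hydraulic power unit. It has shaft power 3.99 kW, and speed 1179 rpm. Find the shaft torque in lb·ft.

ω = 2π × 1179/60 = 123.5 rad/s
τ = P/ω = 3990/123.5 = 32.31 N·m
In lb·ft: 32.31/1.356 = 23.8 lb·ft

23.8 lb·ft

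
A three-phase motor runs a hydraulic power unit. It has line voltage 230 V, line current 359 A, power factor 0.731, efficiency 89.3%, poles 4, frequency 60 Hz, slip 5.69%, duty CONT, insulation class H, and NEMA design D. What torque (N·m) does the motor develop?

P_in = √3·V·I·cosφ = 1.732 × 230 × 359 × 0.731 = 104541 W
P_out = η·P_in = 0.893 × 104541 = 93355 W
n_s = 120×60/4 = 1800 rpm; n = 1800×(1−0.0569) = 1698 rpm
ω = 2π×1698/60 = 177.8 rad/s
τ = P_out/ω = 93355/177.8 = 525 N·m

525 N·m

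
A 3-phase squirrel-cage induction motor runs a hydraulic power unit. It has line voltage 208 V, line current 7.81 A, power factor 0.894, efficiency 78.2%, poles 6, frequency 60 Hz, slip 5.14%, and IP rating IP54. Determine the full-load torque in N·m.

P_in = √3·V·I·cosφ = 1.732 × 208 × 7.81 × 0.894 = 2515 W
P_out = η·P_in = 0.782 × 2515 = 1967 W
n_s = 120×60/6 = 1200 rpm; n = 1200×(1−0.0514) = 1138 rpm
ω = 2π×1138/60 = 119.2 rad/s
τ = P_out/ω = 1967/119.2 = 16.5 N·m

16.5 N·m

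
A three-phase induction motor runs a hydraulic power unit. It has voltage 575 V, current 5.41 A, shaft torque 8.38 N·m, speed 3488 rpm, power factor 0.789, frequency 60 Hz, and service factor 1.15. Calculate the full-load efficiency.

ω = 2π × 3488/60 = 365.3 rad/s; P_out = τω = 8.38 × 365.3 = 3061 W
P_in = √3·V_L·I_L·cosφ = 1.732 × 575 × 5.41 × 0.789 = 4251 W
η = P_out / P_in = 3061 / 4251 = 0.720 = 72.0%

72.0 %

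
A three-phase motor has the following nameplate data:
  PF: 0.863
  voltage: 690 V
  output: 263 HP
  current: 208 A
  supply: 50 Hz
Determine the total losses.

18.3 kW

P_in = √3·V·I·cosφ = 1.732×690×208×0.863 = 214522 W
P_out = 263×746 = 196198 W
Losses = P_in − P_out = 214522 − 196198 = 18324 W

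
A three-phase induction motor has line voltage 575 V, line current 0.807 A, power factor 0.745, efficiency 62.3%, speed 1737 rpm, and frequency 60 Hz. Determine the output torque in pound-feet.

P_in = √3·V·I·cosφ = 1.732 × 575 × 0.807 × 0.745 = 599 W
P_out = η·P_in = 0.623 × 599 = 373 W
n = 1737 rpm
ω = 2π×1737/60 = 181.9 rad/s
τ = P_out/ω = 373/181.9 = 2.051 N·m
In lb·ft: 2.051/1.356 = 1.51 lb·ft

1.51 lb·ft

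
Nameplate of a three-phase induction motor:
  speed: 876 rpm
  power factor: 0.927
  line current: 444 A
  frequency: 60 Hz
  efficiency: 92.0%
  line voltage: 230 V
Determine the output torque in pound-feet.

1210 lb·ft

P_in = √3·V·I·cosφ = 1.732 × 230 × 444 × 0.927 = 163960 W
P_out = η·P_in = 0.92 × 163960 = 150843 W
n = 876 rpm
ω = 2π×876/60 = 91.73 rad/s
τ = P_out/ω = 150843/91.73 = 1644 N·m
In lb·ft: 1644/1.356 = 1210 lb·ft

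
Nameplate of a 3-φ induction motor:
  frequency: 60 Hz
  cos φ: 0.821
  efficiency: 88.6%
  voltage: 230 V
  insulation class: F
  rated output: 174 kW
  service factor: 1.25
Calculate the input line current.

600 A

P_out = 174 kW = 174000 W
P_in = P_out / η = 174000 / 0.886 = 196388 W
I_L = P_in / (√3·V_L·cosφ) = 196388 / (1.732 × 230 × 0.821) = 600 A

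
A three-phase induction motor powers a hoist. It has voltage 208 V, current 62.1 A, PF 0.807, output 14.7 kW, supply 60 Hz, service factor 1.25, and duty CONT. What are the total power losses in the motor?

3.35 kW

P_in = √3·V·I·cosφ = 1.732×208×62.1×0.807 = 18054 W
P_out = 14700 W
Losses = P_in − P_out = 18054 − 14700 = 3354 W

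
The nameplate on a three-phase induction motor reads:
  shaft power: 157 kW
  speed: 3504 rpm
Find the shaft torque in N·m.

428 N·m

ω = 2π × 3504/60 = 366.9 rad/s
τ = P/ω = 157000/366.9 = 428 N·m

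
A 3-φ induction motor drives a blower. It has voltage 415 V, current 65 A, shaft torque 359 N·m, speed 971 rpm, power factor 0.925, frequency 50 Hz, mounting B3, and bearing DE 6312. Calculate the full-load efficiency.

84.5 %

ω = 2π × 971/60 = 101.7 rad/s; P_out = τω = 359 × 101.7 = 36510 W
P_in = √3·V_L·I_L·cosφ = 1.732 × 415 × 65 × 0.925 = 43217 W
η = P_out / P_in = 36510 / 43217 = 0.845 = 84.5%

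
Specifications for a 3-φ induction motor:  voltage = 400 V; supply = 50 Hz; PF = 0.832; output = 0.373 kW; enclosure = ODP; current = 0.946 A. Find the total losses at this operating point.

172 W

P_in = √3·V·I·cosφ = 1.732×400×0.946×0.832 = 545 W
P_out = 373 W
Losses = P_in − P_out = 545 − 373 = 172 W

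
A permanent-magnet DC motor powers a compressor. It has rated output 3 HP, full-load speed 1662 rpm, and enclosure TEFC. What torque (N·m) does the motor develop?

12.9 N·m

P_out = 3 × 746 = 2238 W
ω = 2π × 1662/60 = 174 rad/s
τ = P_out/ω = 2238/174 = 12.9 N·m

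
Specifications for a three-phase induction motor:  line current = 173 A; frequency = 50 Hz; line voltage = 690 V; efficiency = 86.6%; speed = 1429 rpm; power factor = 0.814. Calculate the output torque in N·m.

P_in = √3·V·I·cosφ = 1.732 × 690 × 173 × 0.814 = 168294 W
P_out = η·P_in = 0.866 × 168294 = 145743 W
n = 1429 rpm
ω = 2π×1429/60 = 149.6 rad/s
τ = P_out/ω = 145743/149.6 = 974 N·m

974 N·m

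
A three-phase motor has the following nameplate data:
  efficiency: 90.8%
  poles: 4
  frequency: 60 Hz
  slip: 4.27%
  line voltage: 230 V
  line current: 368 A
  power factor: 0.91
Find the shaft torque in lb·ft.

495 lb·ft

P_in = √3·V·I·cosφ = 1.732 × 230 × 368 × 0.91 = 133403 W
P_out = η·P_in = 0.908 × 133403 = 121130 W
n_s = 120×60/4 = 1800 rpm; n = 1800×(1−0.0427) = 1723 rpm
ω = 2π×1723/60 = 180.4 rad/s
τ = P_out/ω = 121130/180.4 = 671.5 N·m
In lb·ft: 671.5/1.356 = 495 lb·ft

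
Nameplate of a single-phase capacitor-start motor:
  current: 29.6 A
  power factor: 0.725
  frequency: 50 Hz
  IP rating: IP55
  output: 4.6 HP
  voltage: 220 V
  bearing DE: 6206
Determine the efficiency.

P_out = 4.6 × 746 = 3432 W
P_in = V·I·cosφ = 220 × 29.6 × 0.725 = 4721 W
η = P_out / P_in = 3432 / 4721 = 0.727 = 72.7%

72.7 %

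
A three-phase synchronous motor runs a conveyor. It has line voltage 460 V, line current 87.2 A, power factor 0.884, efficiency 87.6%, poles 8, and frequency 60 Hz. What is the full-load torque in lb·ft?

421 lb·ft

P_in = √3·V·I·cosφ = 1.732 × 460 × 87.2 × 0.884 = 61415 W
P_out = η·P_in = 0.876 × 61415 = 53800 W
n = n_s = 120×60/8 = 900 rpm (synchronous)
ω = 2π×900/60 = 94.25 rad/s
τ = P_out/ω = 53800/94.25 = 570.8 N·m
In lb·ft: 570.8/1.356 = 421 lb·ft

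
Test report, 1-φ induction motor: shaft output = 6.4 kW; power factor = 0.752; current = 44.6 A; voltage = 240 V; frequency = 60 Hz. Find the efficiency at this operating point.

79.5 %

P_out = 6.4 kW = 6400 W
P_in = V·I·cosφ = 240 × 44.6 × 0.752 = 8049 W
η = P_out / P_in = 6400 / 8049 = 0.795 = 79.5%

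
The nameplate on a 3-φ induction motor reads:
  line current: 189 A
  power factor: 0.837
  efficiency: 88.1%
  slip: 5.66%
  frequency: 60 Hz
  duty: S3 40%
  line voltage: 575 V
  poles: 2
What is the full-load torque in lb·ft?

P_in = √3·V·I·cosφ = 1.732 × 575 × 189 × 0.837 = 157544 W
P_out = η·P_in = 0.881 × 157544 = 138796 W
n_s = 120×60/2 = 3600 rpm; n = 3600×(1−0.0566) = 3396 rpm
ω = 2π×3396/60 = 355.6 rad/s
τ = P_out/ω = 138796/355.6 = 390.3 N·m
In lb·ft: 390.3/1.356 = 288 lb·ft

288 lb·ft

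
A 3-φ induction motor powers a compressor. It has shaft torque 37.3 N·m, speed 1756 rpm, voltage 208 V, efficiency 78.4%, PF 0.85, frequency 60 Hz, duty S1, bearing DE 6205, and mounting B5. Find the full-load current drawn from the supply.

ω = 2π×1756/60 = 183.9 rad/s; P_out = τω = 37.3 × 183.9 = 6859 W
P_in = P_out / η = 6859 / 0.784 = 8749 W
I_L = P_in / (√3·V_L·cosφ) = 8749 / (1.732 × 208 × 0.85) = 28.6 A

28.6 A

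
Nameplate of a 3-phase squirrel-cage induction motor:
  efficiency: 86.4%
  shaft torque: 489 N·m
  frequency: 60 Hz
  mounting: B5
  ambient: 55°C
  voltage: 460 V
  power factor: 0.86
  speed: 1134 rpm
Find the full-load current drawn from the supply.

ω = 2π×1134/60 = 118.8 rad/s; P_out = τω = 489 × 118.8 = 58093 W
P_in = P_out / η = 58093 / 0.864 = 67237 W
I_L = P_in / (√3·V_L·cosφ) = 67237 / (1.732 × 460 × 0.86) = 98.1 A

98.1 A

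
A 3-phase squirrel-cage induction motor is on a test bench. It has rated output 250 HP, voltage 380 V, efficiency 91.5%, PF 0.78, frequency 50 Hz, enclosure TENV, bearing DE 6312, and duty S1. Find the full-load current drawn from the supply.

P_out = 250 × 746 = 186500 W
P_in = P_out / η = 186500 / 0.915 = 203825 W
I_L = P_in / (√3·V_L·cosφ) = 203825 / (1.732 × 380 × 0.78) = 397 A

397 A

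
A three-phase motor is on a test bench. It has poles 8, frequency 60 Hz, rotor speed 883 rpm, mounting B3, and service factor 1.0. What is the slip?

n_s = 120f/p = 120×60/8 = 900 rpm
s = (n_s − n)/n_s = (900 − 883)/900 = 0.0189

1.89 %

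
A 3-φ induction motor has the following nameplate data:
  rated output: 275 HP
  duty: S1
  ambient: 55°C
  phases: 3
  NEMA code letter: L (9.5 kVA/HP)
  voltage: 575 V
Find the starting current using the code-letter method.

S_LR = 9.5 × 275 = 2612.5 kVA
I_LR = S_LR/(√3·V_L) = 2612500/(1.732×575) = 2620 A

2620 A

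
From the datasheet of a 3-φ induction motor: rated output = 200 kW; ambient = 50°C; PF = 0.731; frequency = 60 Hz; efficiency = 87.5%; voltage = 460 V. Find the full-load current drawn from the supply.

P_out = 200 kW = 200000 W
P_in = P_out / η = 200000 / 0.875 = 228571 W
I_L = P_in / (√3·V_L·cosφ) = 228571 / (1.732 × 460 × 0.731) = 392 A

392 A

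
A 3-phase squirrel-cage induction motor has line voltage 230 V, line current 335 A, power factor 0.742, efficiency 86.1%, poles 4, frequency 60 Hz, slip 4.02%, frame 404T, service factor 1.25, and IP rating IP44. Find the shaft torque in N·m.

471 N·m

P_in = √3·V·I·cosφ = 1.732 × 230 × 335 × 0.742 = 99020 W
P_out = η·P_in = 0.861 × 99020 = 85256 W
n_s = 120×60/4 = 1800 rpm; n = 1800×(1−0.0402) = 1728 rpm
ω = 2π×1728/60 = 181 rad/s
τ = P_out/ω = 85256/181 = 471 N·m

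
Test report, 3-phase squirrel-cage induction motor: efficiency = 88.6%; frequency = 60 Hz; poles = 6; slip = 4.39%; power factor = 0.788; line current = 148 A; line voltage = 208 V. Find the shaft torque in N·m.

310 N·m

P_in = √3·V·I·cosφ = 1.732 × 208 × 148 × 0.788 = 42014 W
P_out = η·P_in = 0.886 × 42014 = 37224 W
n_s = 120×60/6 = 1200 rpm; n = 1200×(1−0.0439) = 1147 rpm
ω = 2π×1147/60 = 120.1 rad/s
τ = P_out/ω = 37224/120.1 = 310 N·m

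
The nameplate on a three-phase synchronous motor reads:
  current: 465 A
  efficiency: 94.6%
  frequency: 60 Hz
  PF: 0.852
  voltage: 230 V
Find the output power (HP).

200 HP

P_in = √3·V·I·cosφ = 1.732 × 230 × 465 × 0.852 = 157822 W
P_out = η·P_in = 0.946 × 157822 = 149300 W
= 149300/746 = 200 HP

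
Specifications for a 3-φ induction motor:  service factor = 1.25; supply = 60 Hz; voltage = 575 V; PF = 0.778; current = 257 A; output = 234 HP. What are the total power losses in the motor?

24.6 kW

P_in = √3·V·I·cosφ = 1.732×575×257×0.778 = 199126 W
P_out = 234×746 = 174564 W
Losses = P_in − P_out = 199126 − 174564 = 24562 W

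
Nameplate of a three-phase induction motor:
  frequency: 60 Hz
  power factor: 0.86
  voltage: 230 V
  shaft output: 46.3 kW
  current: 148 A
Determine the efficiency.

91.3 %

P_out = 46.3 kW = 46300 W
P_in = √3·V_L·I_L·cosφ = 1.732 × 230 × 148 × 0.86 = 50703 W
η = P_out / P_in = 46300 / 50703 = 0.913 = 91.3%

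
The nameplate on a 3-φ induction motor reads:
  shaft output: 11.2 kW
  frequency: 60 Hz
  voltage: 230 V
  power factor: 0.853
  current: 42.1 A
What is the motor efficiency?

78.3 %

P_out = 11.2 kW = 11200 W
P_in = √3·V_L·I_L·cosφ = 1.732 × 230 × 42.1 × 0.853 = 14306 W
η = P_out / P_in = 11200 / 14306 = 0.783 = 78.3%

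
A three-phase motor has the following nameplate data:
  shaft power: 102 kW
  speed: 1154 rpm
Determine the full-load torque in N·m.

844 N·m

ω = 2π × 1154/60 = 120.8 rad/s
τ = P/ω = 102000/120.8 = 844 N·m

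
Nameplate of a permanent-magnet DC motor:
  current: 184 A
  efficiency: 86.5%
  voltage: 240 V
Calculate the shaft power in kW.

38.2 kW

P_in = V·I = 240 × 184 = 44160 W
P_out = η·P_in = 0.865 × 44160 = 38198 W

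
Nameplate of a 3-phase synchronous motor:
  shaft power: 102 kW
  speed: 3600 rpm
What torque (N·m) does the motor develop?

271 N·m

ω = 2π × 3600/60 = 377 rad/s
τ = P/ω = 102000/377 = 271 N·m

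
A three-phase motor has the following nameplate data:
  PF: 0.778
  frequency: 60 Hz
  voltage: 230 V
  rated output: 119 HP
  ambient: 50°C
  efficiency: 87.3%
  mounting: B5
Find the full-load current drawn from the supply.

P_out = 119 × 746 = 88774 W
P_in = P_out / η = 88774 / 0.873 = 101688 W
I_L = P_in / (√3·V_L·cosφ) = 101688 / (1.732 × 230 × 0.778) = 328 A

328 A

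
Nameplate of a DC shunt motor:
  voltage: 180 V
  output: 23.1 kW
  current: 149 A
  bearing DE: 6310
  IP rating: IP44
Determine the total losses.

P_in = V·I = 180×149 = 26820 W
P_out = 23100 W
Losses = P_in − P_out = 26820 − 23100 = 3720 W

3.72 kW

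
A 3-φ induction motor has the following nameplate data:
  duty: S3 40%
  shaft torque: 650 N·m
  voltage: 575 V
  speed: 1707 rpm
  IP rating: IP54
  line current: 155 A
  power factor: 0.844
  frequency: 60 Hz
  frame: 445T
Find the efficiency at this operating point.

89.2 %

ω = 2π × 1707/60 = 178.8 rad/s; P_out = τω = 650 × 178.8 = 116220 W
P_in = √3·V_L·I_L·cosφ = 1.732 × 575 × 155 × 0.844 = 130284 W
η = P_out / P_in = 116220 / 130284 = 0.892 = 89.2%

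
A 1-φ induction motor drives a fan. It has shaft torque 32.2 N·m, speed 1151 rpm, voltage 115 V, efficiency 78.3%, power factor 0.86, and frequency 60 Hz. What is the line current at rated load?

ω = 2π×1151/60 = 120.5 rad/s; P_out = τω = 32.2 × 120.5 = 3880 W
P_in = P_out / η = 3880 / 0.783 = 4955 W
I = P_in / (V·cosφ) = 4955 / (115 × 0.86) = 50.1 A

50.1 A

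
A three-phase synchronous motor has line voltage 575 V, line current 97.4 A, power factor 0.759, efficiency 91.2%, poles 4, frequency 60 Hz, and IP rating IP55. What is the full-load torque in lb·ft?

P_in = √3·V·I·cosφ = 1.732 × 575 × 97.4 × 0.759 = 73624 W
P_out = η·P_in = 0.912 × 73624 = 67145 W
n = n_s = 120×60/4 = 1800 rpm (synchronous)
ω = 2π×1800/60 = 188.5 rad/s
τ = P_out/ω = 67145/188.5 = 356.2 N·m
In lb·ft: 356.2/1.356 = 263 lb·ft

263 lb·ft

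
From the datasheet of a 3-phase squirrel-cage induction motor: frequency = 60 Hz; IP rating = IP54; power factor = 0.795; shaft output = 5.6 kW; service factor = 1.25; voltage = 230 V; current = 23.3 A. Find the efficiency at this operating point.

P_out = 5.6 kW = 5600 W
P_in = √3·V_L·I_L·cosφ = 1.732 × 230 × 23.3 × 0.795 = 7379 W
η = P_out / P_in = 5600 / 7379 = 0.759 = 75.9%

75.9 %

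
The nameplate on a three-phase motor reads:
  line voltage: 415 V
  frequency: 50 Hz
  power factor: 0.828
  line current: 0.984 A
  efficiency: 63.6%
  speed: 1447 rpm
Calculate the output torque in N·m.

2.46 N·m

P_in = √3·V·I·cosφ = 1.732 × 415 × 0.984 × 0.828 = 586 W
P_out = η·P_in = 0.636 × 586 = 373 W
n = 1447 rpm
ω = 2π×1447/60 = 151.5 rad/s
τ = P_out/ω = 373/151.5 = 2.46 N·m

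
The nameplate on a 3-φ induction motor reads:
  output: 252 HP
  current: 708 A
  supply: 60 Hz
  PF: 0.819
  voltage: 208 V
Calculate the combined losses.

P_in = √3·V·I·cosφ = 1.732×208×708×0.819 = 208895 W
P_out = 252×746 = 187992 W
Losses = P_in − P_out = 208895 − 187992 = 20903 W

20.9 kW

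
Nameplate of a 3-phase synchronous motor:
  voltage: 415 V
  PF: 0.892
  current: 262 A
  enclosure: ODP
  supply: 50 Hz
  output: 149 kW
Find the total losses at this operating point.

19000 W

P_in = √3·V·I·cosφ = 1.732×415×262×0.892 = 167982 W
P_out = 149000 W
Losses = P_in − P_out = 167982 − 149000 = 18982 W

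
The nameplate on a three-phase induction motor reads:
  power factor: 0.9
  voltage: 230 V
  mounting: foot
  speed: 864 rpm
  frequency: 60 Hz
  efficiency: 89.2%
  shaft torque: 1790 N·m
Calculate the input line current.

ω = 2π×864/60 = 90.48 rad/s; P_out = τω = 1790 × 90.48 = 161959 W
P_in = P_out / η = 161959 / 0.892 = 181568 W
I_L = P_in / (√3·V_L·cosφ) = 181568 / (1.732 × 230 × 0.9) = 506 A

506 A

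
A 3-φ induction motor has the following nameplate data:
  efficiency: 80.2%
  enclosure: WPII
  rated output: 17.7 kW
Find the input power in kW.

P_out = 17700 W
P_in = P_out/η = 17700/0.802 = 22070 W = 22.1 kW

22.1 kW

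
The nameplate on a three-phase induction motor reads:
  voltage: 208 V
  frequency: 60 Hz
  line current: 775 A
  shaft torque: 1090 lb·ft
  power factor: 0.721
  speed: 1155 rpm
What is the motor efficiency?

88.8 %

τ = 1090 lb·ft × 1.356 = 1478 N·m
ω = 2π × 1155/60 = 121 rad/s; P_out = τω = 1478 × 121 = 178838 W
P_in = √3·V_L·I_L·cosφ = 1.732 × 208 × 775 × 0.721 = 201302 W
η = P_out / P_in = 178838 / 201302 = 0.888 = 88.8%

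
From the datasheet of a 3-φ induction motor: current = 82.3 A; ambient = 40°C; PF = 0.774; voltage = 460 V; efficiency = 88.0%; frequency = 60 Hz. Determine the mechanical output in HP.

59.9 HP

P_in = √3·V·I·cosφ = 1.732 × 460 × 82.3 × 0.774 = 50751 W
P_out = η·P_in = 0.88 × 50751 = 44661 W
= 44661/746 = 59.9 HP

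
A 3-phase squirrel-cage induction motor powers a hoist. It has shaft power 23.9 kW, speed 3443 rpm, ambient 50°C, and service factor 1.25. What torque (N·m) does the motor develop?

66.3 N·m

ω = 2π × 3443/60 = 360.6 rad/s
τ = P/ω = 23900/360.6 = 66.3 N·m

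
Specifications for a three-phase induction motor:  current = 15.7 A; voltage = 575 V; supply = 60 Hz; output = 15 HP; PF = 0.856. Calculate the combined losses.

2190 W

P_in = √3·V·I·cosφ = 1.732×575×15.7×0.856 = 13384 W
P_out = 15×746 = 11190 W
Losses = P_in − P_out = 13384 − 11190 = 2194 W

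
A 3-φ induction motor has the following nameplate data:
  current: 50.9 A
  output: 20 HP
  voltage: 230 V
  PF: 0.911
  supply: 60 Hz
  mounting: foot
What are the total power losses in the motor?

P_in = √3·V·I·cosφ = 1.732×230×50.9×0.911 = 18472 W
P_out = 20×746 = 14920 W
Losses = P_in − P_out = 18472 − 14920 = 3552 W

3550 W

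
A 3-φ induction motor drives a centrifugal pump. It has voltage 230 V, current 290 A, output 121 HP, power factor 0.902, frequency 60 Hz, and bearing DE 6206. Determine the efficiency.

P_out = 121 × 746 = 90266 W
P_in = √3·V_L·I_L·cosφ = 1.732 × 230 × 290 × 0.902 = 104203 W
η = P_out / P_in = 90266 / 104203 = 0.866 = 86.6%

86.6 %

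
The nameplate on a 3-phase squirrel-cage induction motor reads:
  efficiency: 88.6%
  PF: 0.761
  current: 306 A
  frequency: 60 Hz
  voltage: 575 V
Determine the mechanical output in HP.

275 HP

P_in = √3·V·I·cosφ = 1.732 × 575 × 306 × 0.761 = 231911 W
P_out = η·P_in = 0.886 × 231911 = 205473 W
= 205473/746 = 275 HP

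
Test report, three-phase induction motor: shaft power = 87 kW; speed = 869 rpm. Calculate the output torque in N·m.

ω = 2π × 869/60 = 91 rad/s
τ = P/ω = 87000/91 = 956 N·m

956 N·m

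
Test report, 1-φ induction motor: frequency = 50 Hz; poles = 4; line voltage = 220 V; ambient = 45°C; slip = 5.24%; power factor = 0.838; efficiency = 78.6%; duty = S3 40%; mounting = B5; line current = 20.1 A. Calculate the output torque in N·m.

19.6 N·m

P_in = V·I·cosφ = 220 × 20.1 × 0.838 = 3706 W
P_out = η·P_in = 0.786 × 3706 = 2913 W
n_s = 120×50/4 = 1500 rpm; n = 1500×(1−0.0524) = 1421 rpm
ω = 2π×1421/60 = 148.8 rad/s
τ = P_out/ω = 2913/148.8 = 19.6 N·m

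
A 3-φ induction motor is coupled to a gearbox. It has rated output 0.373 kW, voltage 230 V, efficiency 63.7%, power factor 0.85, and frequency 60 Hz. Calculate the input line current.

1.73 A

P_out = 0.373 kW = 373 W
P_in = P_out / η = 373 / 0.637 = 586 W
I_L = P_in / (√3·V_L·cosφ) = 586 / (1.732 × 230 × 0.85) = 1.73 A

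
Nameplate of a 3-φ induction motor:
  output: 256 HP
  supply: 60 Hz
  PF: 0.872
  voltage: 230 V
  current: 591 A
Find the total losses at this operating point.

P_in = √3·V·I·cosφ = 1.732×230×591×0.872 = 205296 W
P_out = 256×746 = 190976 W
Losses = P_in − P_out = 205296 − 190976 = 14320 W

14.3 kW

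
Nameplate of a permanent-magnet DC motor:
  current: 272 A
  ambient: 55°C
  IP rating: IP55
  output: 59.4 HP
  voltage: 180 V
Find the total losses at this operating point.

4650 W

P_in = V·I = 180×272 = 48960 W
P_out = 59.4×746 = 44312 W
Losses = P_in − P_out = 48960 − 44312 = 4648 W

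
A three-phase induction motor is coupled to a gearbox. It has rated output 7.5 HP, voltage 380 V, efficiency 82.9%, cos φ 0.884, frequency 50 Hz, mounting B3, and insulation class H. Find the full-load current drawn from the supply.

P_out = 7.5 × 746 = 5595 W
P_in = P_out / η = 5595 / 0.829 = 6749 W
I_L = P_in / (√3·V_L·cosφ) = 6749 / (1.732 × 380 × 0.884) = 11.6 A

11.6 A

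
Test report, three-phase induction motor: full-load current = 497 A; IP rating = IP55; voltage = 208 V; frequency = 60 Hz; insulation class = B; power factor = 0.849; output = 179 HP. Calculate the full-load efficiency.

87.8 %

P_out = 179 × 746 = 133534 W
P_in = √3·V_L·I_L·cosφ = 1.732 × 208 × 497 × 0.849 = 152011 W
η = P_out / P_in = 133534 / 152011 = 0.878 = 87.8%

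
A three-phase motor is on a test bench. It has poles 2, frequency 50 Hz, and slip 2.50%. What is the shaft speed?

2925 rpm

n_s = 120f/p = 120×50/2 = 3000 rpm
n = n_s(1 − s) = 3000 × (1 − 0.025) = 2925 rpm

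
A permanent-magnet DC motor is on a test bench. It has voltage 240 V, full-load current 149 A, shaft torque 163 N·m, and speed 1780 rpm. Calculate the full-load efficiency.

85.0 %

ω = 2π × 1780/60 = 186.4 rad/s; P_out = τω = 163 × 186.4 = 30383 W
P_in = V·I = 240 × 149 = 35760 W
η = P_out / P_in = 30383 / 35760 = 0.850 = 85.0%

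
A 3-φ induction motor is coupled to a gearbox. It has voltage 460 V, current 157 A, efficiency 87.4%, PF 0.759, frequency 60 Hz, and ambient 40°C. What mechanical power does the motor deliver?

P_in = √3·V·I·cosφ = 1.732 × 460 × 157 × 0.759 = 94940 W
P_out = η·P_in = 0.874 × 94940 = 82978 W

83 kW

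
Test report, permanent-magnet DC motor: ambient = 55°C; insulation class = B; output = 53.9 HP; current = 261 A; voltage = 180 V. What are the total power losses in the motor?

6.77 kW

P_in = V·I = 180×261 = 46980 W
P_out = 53.9×746 = 40209 W
Losses = P_in − P_out = 46980 − 40209 = 6771 W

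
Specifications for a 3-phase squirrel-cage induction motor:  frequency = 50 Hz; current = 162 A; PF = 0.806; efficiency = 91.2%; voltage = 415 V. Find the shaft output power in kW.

85.6 kW

P_in = √3·V·I·cosφ = 1.732 × 415 × 162 × 0.806 = 93853 W
P_out = η·P_in = 0.912 × 93853 = 85594 W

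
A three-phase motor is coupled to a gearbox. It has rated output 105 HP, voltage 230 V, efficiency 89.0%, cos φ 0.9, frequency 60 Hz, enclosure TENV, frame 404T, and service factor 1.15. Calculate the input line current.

P_out = 105 × 746 = 78330 W
P_in = P_out / η = 78330 / 0.890 = 88011 W
I_L = P_in / (√3·V_L·cosφ) = 88011 / (1.732 × 230 × 0.9) = 245 A

245 A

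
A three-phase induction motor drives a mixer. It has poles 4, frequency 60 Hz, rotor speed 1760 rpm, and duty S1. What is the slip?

n_s = 120f/p = 120×60/4 = 1800 rpm
s = (n_s − n)/n_s = (1800 − 1760)/1800 = 0.0222

2.2 %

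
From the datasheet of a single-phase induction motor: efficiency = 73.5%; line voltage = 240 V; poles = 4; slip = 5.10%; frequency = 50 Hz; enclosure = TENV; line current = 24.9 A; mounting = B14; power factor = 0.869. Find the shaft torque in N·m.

P_in = V·I·cosφ = 240 × 24.9 × 0.869 = 5193 W
P_out = η·P_in = 0.735 × 5193 = 3817 W
n_s = 120×50/4 = 1500 rpm; n = 1500×(1−0.051) = 1424 rpm
ω = 2π×1424/60 = 149.1 rad/s
τ = P_out/ω = 3817/149.1 = 25.6 N·m

25.6 N·m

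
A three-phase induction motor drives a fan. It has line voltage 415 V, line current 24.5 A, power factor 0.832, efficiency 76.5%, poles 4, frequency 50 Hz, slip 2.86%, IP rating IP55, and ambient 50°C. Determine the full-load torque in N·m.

P_in = √3·V·I·cosφ = 1.732 × 415 × 24.5 × 0.832 = 14652 W
P_out = η·P_in = 0.765 × 14652 = 11209 W
n_s = 120×50/4 = 1500 rpm; n = 1500×(1−0.0286) = 1457 rpm
ω = 2π×1457/60 = 152.6 rad/s
τ = P_out/ω = 11209/152.6 = 73.5 N·m

73.5 N·m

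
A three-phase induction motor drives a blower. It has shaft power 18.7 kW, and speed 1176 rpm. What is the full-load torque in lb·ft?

ω = 2π × 1176/60 = 123.2 rad/s
τ = P/ω = 18700/123.2 = 151.8 N·m
In lb·ft: 151.8/1.356 = 112 lb·ft

112 lb·ft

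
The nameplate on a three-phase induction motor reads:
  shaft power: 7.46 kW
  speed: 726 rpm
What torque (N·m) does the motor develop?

ω = 2π × 726/60 = 76.03 rad/s
τ = P/ω = 7460/76.03 = 98.1 N·m

98.1 N·m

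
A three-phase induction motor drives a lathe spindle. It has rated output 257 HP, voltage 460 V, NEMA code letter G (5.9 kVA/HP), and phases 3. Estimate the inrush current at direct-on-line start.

S_LR = 5.9 × 257 = 1516.3 kVA
I_LR = S_LR/(√3·V_L) = 1516300/(1.732×460) = 1900 A

1900 A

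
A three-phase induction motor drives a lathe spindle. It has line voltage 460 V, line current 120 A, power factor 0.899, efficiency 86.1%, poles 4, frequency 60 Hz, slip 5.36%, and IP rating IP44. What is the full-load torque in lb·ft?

P_in = √3·V·I·cosφ = 1.732 × 460 × 120 × 0.899 = 85950 W
P_out = η·P_in = 0.861 × 85950 = 74003 W
n_s = 120×60/4 = 1800 rpm; n = 1800×(1−0.0536) = 1704 rpm
ω = 2π×1704/60 = 178.4 rad/s
τ = P_out/ω = 74003/178.4 = 414.8 N·m
In lb·ft: 414.8/1.356 = 306 lb·ft

306 lb·ft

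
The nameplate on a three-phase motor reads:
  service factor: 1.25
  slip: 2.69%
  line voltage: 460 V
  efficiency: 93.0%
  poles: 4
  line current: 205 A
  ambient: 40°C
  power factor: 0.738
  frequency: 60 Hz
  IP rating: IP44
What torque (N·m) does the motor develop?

611 N·m

P_in = √3·V·I·cosφ = 1.732 × 460 × 205 × 0.738 = 120536 W
P_out = η·P_in = 0.93 × 120536 = 112098 W
n_s = 120×60/4 = 1800 rpm; n = 1800×(1−0.0269) = 1752 rpm
ω = 2π×1752/60 = 183.5 rad/s
τ = P_out/ω = 112098/183.5 = 611 N·m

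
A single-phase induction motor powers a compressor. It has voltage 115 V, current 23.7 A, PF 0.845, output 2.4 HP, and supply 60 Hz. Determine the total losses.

513 W

P_in = V·I·cosφ = 115×23.7×0.845 = 2303 W
P_out = 2.4×746 = 1790 W
Losses = P_in − P_out = 2303 − 1790 = 513 W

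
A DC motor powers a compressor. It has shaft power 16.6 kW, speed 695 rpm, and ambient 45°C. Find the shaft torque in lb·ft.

ω = 2π × 695/60 = 72.78 rad/s
τ = P/ω = 16600/72.78 = 228.1 N·m
In lb·ft: 228.1/1.356 = 168 lb·ft

168 lb·ft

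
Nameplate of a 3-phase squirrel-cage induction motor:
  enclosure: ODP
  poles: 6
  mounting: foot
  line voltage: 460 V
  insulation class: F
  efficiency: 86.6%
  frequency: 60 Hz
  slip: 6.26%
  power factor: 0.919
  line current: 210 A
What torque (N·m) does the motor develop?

1130 N·m

P_in = √3·V·I·cosφ = 1.732 × 460 × 210 × 0.919 = 153759 W
P_out = η·P_in = 0.866 × 153759 = 133155 W
n_s = 120×60/6 = 1200 rpm; n = 1200×(1−0.0626) = 1125 rpm
ω = 2π×1125/60 = 117.8 rad/s
τ = P_out/ω = 133155/117.8 = 1130 N·m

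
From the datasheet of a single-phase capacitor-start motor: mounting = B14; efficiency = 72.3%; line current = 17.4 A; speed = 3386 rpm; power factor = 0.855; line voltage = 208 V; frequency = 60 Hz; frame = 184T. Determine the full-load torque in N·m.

P_in = V·I·cosφ = 208 × 17.4 × 0.855 = 3094 W
P_out = η·P_in = 0.723 × 3094 = 2237 W
n = 3386 rpm
ω = 2π×3386/60 = 354.6 rad/s
τ = P_out/ω = 2237/354.6 = 6.31 N·m

6.31 N·m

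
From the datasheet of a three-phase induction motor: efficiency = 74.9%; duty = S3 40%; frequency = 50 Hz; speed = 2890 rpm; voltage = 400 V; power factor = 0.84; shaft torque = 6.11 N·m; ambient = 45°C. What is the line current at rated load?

ω = 2π×2890/60 = 302.6 rad/s; P_out = τω = 6.11 × 302.6 = 1849 W
P_in = P_out / η = 1849 / 0.749 = 2469 W
I_L = P_in / (√3·V_L·cosφ) = 2469 / (1.732 × 400 × 0.84) = 4.24 A

4.24 A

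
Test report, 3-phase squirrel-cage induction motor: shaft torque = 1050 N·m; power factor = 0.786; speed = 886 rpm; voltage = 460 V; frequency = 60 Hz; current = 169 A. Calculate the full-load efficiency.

ω = 2π × 886/60 = 92.78 rad/s; P_out = τω = 1050 × 92.78 = 97419 W
P_in = √3·V_L·I_L·cosφ = 1.732 × 460 × 169 × 0.786 = 105832 W
η = P_out / P_in = 97419 / 105832 = 0.921 = 92.1%

92.1 %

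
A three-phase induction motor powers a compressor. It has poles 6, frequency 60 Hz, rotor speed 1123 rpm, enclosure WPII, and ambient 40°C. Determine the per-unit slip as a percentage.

6.42 %

n_s = 120f/p = 120×60/6 = 1200 rpm
s = (n_s − n)/n_s = (1200 − 1123)/1200 = 0.0642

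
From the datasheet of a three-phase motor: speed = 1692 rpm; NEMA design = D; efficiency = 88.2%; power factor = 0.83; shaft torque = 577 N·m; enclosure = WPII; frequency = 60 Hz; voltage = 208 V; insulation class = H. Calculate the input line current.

388 A

ω = 2π×1692/60 = 177.2 rad/s; P_out = τω = 577 × 177.2 = 102244 W
P_in = P_out / η = 102244 / 0.882 = 115923 W
I_L = P_in / (√3·V_L·cosφ) = 115923 / (1.732 × 208 × 0.83) = 388 A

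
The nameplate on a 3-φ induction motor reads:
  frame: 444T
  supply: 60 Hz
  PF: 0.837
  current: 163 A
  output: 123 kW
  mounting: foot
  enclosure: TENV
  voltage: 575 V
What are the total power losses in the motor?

P_in = √3·V·I·cosφ = 1.732×575×163×0.837 = 135872 W
P_out = 123000 W
Losses = P_in − P_out = 135872 − 123000 = 12872 W

12900 W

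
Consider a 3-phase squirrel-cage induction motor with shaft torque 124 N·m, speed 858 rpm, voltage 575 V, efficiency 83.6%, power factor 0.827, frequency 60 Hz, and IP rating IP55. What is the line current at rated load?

16.2 A

ω = 2π×858/60 = 89.85 rad/s; P_out = τω = 124 × 89.85 = 11141 W
P_in = P_out / η = 11141 / 0.836 = 13327 W
I_L = P_in / (√3·V_L·cosφ) = 13327 / (1.732 × 575 × 0.827) = 16.2 A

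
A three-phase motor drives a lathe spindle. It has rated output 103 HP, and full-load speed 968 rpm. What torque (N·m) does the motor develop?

758 N·m

P_out = 103 × 746 = 76838 W
ω = 2π × 968/60 = 101.4 rad/s
τ = P_out/ω = 76838/101.4 = 758 N·m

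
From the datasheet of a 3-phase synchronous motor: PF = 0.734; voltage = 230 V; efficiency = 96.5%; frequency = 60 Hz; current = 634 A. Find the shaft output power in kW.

P_in = √3·V·I·cosφ = 1.732 × 230 × 634 × 0.734 = 185379 W
P_out = η·P_in = 0.965 × 185379 = 178891 W

179 kW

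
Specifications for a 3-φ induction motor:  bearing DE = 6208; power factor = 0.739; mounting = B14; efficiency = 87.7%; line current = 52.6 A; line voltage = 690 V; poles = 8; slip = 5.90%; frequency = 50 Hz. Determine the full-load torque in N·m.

551 N·m

P_in = √3·V·I·cosφ = 1.732 × 690 × 52.6 × 0.739 = 46454 W
P_out = η·P_in = 0.877 × 46454 = 40740 W
n_s = 120×50/8 = 750 rpm; n = 750×(1−0.059) = 706 rpm
ω = 2π×706/60 = 73.93 rad/s
τ = P_out/ω = 40740/73.93 = 551 N·m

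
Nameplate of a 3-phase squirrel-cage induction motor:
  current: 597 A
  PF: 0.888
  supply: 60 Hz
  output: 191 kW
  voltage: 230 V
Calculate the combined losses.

P_in = √3·V·I·cosφ = 1.732×230×597×0.888 = 211185 W
P_out = 191000 W
Losses = P_in − P_out = 211185 − 191000 = 20185 W

20200 W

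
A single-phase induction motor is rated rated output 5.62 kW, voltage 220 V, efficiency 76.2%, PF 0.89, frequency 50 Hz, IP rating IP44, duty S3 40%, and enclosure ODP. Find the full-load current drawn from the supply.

37.7 A

P_out = 5.62 kW = 5620 W
P_in = P_out / η = 5620 / 0.762 = 7375 W
I = P_in / (V·cosφ) = 7375 / (220 × 0.89) = 37.7 A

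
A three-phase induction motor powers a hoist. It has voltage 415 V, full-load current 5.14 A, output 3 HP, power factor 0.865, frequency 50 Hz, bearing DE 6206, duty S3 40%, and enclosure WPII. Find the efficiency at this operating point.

P_out = 3 × 746 = 2238 W
P_in = √3·V_L·I_L·cosφ = 1.732 × 415 × 5.14 × 0.865 = 3196 W
η = P_out / P_in = 2238 / 3196 = 0.700 = 70.0%

70.0 %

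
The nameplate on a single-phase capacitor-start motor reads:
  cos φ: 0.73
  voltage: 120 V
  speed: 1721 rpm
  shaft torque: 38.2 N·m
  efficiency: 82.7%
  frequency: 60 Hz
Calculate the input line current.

95 A

ω = 2π×1721/60 = 180.2 rad/s; P_out = τω = 38.2 × 180.2 = 6884 W
P_in = P_out / η = 6884 / 0.827 = 8324 W
I = P_in / (V·cosφ) = 8324 / (120 × 0.73) = 95 A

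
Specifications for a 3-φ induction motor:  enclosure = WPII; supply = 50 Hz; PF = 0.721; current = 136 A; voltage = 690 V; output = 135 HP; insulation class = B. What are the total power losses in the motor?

P_in = √3·V·I·cosφ = 1.732×690×136×0.721 = 117185 W
P_out = 135×746 = 100710 W
Losses = P_in − P_out = 117185 − 100710 = 16475 W

16500 W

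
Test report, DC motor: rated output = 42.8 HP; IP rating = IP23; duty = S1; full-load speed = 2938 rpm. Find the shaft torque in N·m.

P_out = 42.8 × 746 = 31929 W
ω = 2π × 2938/60 = 307.7 rad/s
τ = P_out/ω = 31929/307.7 = 104 N·m

104 N·m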